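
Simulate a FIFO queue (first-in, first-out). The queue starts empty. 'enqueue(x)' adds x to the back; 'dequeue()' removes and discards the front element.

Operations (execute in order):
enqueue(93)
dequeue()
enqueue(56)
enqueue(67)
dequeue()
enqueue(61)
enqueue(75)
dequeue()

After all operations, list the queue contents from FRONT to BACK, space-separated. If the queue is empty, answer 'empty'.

Answer: 61 75

Derivation:
enqueue(93): [93]
dequeue(): []
enqueue(56): [56]
enqueue(67): [56, 67]
dequeue(): [67]
enqueue(61): [67, 61]
enqueue(75): [67, 61, 75]
dequeue(): [61, 75]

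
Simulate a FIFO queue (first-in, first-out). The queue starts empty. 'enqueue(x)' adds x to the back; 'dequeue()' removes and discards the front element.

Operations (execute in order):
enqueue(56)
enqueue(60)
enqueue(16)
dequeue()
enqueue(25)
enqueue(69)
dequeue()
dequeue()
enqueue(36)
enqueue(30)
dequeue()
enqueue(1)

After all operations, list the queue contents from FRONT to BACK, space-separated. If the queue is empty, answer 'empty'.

Answer: 69 36 30 1

Derivation:
enqueue(56): [56]
enqueue(60): [56, 60]
enqueue(16): [56, 60, 16]
dequeue(): [60, 16]
enqueue(25): [60, 16, 25]
enqueue(69): [60, 16, 25, 69]
dequeue(): [16, 25, 69]
dequeue(): [25, 69]
enqueue(36): [25, 69, 36]
enqueue(30): [25, 69, 36, 30]
dequeue(): [69, 36, 30]
enqueue(1): [69, 36, 30, 1]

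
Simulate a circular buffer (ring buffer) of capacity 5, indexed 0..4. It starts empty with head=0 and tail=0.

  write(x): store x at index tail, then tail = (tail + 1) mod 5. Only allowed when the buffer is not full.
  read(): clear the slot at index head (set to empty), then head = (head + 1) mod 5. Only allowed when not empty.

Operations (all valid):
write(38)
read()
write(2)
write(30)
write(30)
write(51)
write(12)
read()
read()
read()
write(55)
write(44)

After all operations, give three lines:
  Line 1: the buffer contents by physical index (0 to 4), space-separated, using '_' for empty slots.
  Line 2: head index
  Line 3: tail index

write(38): buf=[38 _ _ _ _], head=0, tail=1, size=1
read(): buf=[_ _ _ _ _], head=1, tail=1, size=0
write(2): buf=[_ 2 _ _ _], head=1, tail=2, size=1
write(30): buf=[_ 2 30 _ _], head=1, tail=3, size=2
write(30): buf=[_ 2 30 30 _], head=1, tail=4, size=3
write(51): buf=[_ 2 30 30 51], head=1, tail=0, size=4
write(12): buf=[12 2 30 30 51], head=1, tail=1, size=5
read(): buf=[12 _ 30 30 51], head=2, tail=1, size=4
read(): buf=[12 _ _ 30 51], head=3, tail=1, size=3
read(): buf=[12 _ _ _ 51], head=4, tail=1, size=2
write(55): buf=[12 55 _ _ 51], head=4, tail=2, size=3
write(44): buf=[12 55 44 _ 51], head=4, tail=3, size=4

Answer: 12 55 44 _ 51
4
3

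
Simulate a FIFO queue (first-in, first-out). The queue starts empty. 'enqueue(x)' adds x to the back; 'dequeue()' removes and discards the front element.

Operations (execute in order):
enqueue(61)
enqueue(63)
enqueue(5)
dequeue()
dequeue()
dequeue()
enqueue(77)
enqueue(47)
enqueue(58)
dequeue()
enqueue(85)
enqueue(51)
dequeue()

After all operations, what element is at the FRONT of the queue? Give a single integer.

Answer: 58

Derivation:
enqueue(61): queue = [61]
enqueue(63): queue = [61, 63]
enqueue(5): queue = [61, 63, 5]
dequeue(): queue = [63, 5]
dequeue(): queue = [5]
dequeue(): queue = []
enqueue(77): queue = [77]
enqueue(47): queue = [77, 47]
enqueue(58): queue = [77, 47, 58]
dequeue(): queue = [47, 58]
enqueue(85): queue = [47, 58, 85]
enqueue(51): queue = [47, 58, 85, 51]
dequeue(): queue = [58, 85, 51]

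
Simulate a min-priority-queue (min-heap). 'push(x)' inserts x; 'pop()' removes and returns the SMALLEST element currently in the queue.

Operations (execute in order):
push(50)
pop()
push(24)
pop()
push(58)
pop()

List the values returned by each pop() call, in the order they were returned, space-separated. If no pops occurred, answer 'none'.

Answer: 50 24 58

Derivation:
push(50): heap contents = [50]
pop() → 50: heap contents = []
push(24): heap contents = [24]
pop() → 24: heap contents = []
push(58): heap contents = [58]
pop() → 58: heap contents = []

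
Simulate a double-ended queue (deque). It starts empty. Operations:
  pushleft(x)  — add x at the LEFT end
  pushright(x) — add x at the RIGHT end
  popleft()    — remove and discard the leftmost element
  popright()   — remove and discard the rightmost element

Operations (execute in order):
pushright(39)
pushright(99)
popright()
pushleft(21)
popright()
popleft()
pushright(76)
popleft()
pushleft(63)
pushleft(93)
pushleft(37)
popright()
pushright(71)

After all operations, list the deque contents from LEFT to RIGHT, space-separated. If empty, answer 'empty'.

pushright(39): [39]
pushright(99): [39, 99]
popright(): [39]
pushleft(21): [21, 39]
popright(): [21]
popleft(): []
pushright(76): [76]
popleft(): []
pushleft(63): [63]
pushleft(93): [93, 63]
pushleft(37): [37, 93, 63]
popright(): [37, 93]
pushright(71): [37, 93, 71]

Answer: 37 93 71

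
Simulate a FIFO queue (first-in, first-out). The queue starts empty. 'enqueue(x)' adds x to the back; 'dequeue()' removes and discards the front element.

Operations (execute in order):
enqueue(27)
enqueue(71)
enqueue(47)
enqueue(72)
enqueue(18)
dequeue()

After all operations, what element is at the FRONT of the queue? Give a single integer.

Answer: 71

Derivation:
enqueue(27): queue = [27]
enqueue(71): queue = [27, 71]
enqueue(47): queue = [27, 71, 47]
enqueue(72): queue = [27, 71, 47, 72]
enqueue(18): queue = [27, 71, 47, 72, 18]
dequeue(): queue = [71, 47, 72, 18]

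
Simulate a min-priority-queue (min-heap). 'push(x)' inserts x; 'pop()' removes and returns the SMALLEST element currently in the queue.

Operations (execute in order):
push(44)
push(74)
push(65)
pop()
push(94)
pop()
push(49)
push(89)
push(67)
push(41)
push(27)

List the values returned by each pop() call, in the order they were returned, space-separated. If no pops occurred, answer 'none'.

Answer: 44 65

Derivation:
push(44): heap contents = [44]
push(74): heap contents = [44, 74]
push(65): heap contents = [44, 65, 74]
pop() → 44: heap contents = [65, 74]
push(94): heap contents = [65, 74, 94]
pop() → 65: heap contents = [74, 94]
push(49): heap contents = [49, 74, 94]
push(89): heap contents = [49, 74, 89, 94]
push(67): heap contents = [49, 67, 74, 89, 94]
push(41): heap contents = [41, 49, 67, 74, 89, 94]
push(27): heap contents = [27, 41, 49, 67, 74, 89, 94]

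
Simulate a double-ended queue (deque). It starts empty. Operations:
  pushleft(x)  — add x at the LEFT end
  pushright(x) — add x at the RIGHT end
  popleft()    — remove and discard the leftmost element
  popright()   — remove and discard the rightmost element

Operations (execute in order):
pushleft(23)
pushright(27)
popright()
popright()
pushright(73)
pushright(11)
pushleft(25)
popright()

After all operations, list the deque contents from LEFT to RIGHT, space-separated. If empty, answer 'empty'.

Answer: 25 73

Derivation:
pushleft(23): [23]
pushright(27): [23, 27]
popright(): [23]
popright(): []
pushright(73): [73]
pushright(11): [73, 11]
pushleft(25): [25, 73, 11]
popright(): [25, 73]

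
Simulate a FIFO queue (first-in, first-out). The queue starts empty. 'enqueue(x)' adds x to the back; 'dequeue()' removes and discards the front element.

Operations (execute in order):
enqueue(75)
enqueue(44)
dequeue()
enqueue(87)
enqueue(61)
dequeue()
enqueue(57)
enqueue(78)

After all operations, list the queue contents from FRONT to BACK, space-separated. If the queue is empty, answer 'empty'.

enqueue(75): [75]
enqueue(44): [75, 44]
dequeue(): [44]
enqueue(87): [44, 87]
enqueue(61): [44, 87, 61]
dequeue(): [87, 61]
enqueue(57): [87, 61, 57]
enqueue(78): [87, 61, 57, 78]

Answer: 87 61 57 78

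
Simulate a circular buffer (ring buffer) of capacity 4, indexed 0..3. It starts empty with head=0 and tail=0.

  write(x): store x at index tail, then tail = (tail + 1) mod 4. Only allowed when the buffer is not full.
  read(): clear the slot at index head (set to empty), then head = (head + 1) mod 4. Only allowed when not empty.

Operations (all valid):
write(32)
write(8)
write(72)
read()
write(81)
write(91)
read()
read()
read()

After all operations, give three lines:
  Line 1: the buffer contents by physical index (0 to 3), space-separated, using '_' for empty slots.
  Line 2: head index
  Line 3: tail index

write(32): buf=[32 _ _ _], head=0, tail=1, size=1
write(8): buf=[32 8 _ _], head=0, tail=2, size=2
write(72): buf=[32 8 72 _], head=0, tail=3, size=3
read(): buf=[_ 8 72 _], head=1, tail=3, size=2
write(81): buf=[_ 8 72 81], head=1, tail=0, size=3
write(91): buf=[91 8 72 81], head=1, tail=1, size=4
read(): buf=[91 _ 72 81], head=2, tail=1, size=3
read(): buf=[91 _ _ 81], head=3, tail=1, size=2
read(): buf=[91 _ _ _], head=0, tail=1, size=1

Answer: 91 _ _ _
0
1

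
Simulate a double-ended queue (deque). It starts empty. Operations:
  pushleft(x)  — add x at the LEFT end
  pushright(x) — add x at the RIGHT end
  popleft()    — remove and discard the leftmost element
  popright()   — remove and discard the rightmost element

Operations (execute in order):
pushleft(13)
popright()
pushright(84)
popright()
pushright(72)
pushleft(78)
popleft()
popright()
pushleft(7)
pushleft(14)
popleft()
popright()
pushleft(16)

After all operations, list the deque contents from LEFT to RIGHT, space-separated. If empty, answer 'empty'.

pushleft(13): [13]
popright(): []
pushright(84): [84]
popright(): []
pushright(72): [72]
pushleft(78): [78, 72]
popleft(): [72]
popright(): []
pushleft(7): [7]
pushleft(14): [14, 7]
popleft(): [7]
popright(): []
pushleft(16): [16]

Answer: 16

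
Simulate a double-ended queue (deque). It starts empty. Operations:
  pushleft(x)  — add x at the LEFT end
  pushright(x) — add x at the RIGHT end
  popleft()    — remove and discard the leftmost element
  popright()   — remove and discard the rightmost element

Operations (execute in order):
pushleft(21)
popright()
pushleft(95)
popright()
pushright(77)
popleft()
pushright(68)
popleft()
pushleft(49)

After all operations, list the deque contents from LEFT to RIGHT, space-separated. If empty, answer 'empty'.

Answer: 49

Derivation:
pushleft(21): [21]
popright(): []
pushleft(95): [95]
popright(): []
pushright(77): [77]
popleft(): []
pushright(68): [68]
popleft(): []
pushleft(49): [49]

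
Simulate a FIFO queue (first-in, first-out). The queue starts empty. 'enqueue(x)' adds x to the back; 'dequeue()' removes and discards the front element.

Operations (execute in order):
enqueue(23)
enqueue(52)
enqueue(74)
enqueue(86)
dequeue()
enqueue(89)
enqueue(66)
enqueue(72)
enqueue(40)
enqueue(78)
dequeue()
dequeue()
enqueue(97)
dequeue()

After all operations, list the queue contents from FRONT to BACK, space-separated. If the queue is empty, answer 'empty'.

Answer: 89 66 72 40 78 97

Derivation:
enqueue(23): [23]
enqueue(52): [23, 52]
enqueue(74): [23, 52, 74]
enqueue(86): [23, 52, 74, 86]
dequeue(): [52, 74, 86]
enqueue(89): [52, 74, 86, 89]
enqueue(66): [52, 74, 86, 89, 66]
enqueue(72): [52, 74, 86, 89, 66, 72]
enqueue(40): [52, 74, 86, 89, 66, 72, 40]
enqueue(78): [52, 74, 86, 89, 66, 72, 40, 78]
dequeue(): [74, 86, 89, 66, 72, 40, 78]
dequeue(): [86, 89, 66, 72, 40, 78]
enqueue(97): [86, 89, 66, 72, 40, 78, 97]
dequeue(): [89, 66, 72, 40, 78, 97]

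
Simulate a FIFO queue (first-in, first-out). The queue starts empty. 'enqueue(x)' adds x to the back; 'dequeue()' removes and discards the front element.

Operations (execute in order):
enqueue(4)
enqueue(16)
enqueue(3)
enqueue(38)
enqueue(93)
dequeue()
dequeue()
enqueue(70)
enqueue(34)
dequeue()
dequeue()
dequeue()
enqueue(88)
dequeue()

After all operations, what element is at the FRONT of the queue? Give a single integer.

Answer: 34

Derivation:
enqueue(4): queue = [4]
enqueue(16): queue = [4, 16]
enqueue(3): queue = [4, 16, 3]
enqueue(38): queue = [4, 16, 3, 38]
enqueue(93): queue = [4, 16, 3, 38, 93]
dequeue(): queue = [16, 3, 38, 93]
dequeue(): queue = [3, 38, 93]
enqueue(70): queue = [3, 38, 93, 70]
enqueue(34): queue = [3, 38, 93, 70, 34]
dequeue(): queue = [38, 93, 70, 34]
dequeue(): queue = [93, 70, 34]
dequeue(): queue = [70, 34]
enqueue(88): queue = [70, 34, 88]
dequeue(): queue = [34, 88]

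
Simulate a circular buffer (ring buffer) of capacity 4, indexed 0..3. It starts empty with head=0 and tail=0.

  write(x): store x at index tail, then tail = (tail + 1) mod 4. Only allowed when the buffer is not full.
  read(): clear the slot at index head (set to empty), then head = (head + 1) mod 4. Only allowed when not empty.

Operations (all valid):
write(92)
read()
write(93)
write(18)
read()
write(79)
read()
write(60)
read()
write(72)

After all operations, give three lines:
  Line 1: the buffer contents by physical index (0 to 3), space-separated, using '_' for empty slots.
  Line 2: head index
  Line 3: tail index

Answer: 60 72 _ _
0
2

Derivation:
write(92): buf=[92 _ _ _], head=0, tail=1, size=1
read(): buf=[_ _ _ _], head=1, tail=1, size=0
write(93): buf=[_ 93 _ _], head=1, tail=2, size=1
write(18): buf=[_ 93 18 _], head=1, tail=3, size=2
read(): buf=[_ _ 18 _], head=2, tail=3, size=1
write(79): buf=[_ _ 18 79], head=2, tail=0, size=2
read(): buf=[_ _ _ 79], head=3, tail=0, size=1
write(60): buf=[60 _ _ 79], head=3, tail=1, size=2
read(): buf=[60 _ _ _], head=0, tail=1, size=1
write(72): buf=[60 72 _ _], head=0, tail=2, size=2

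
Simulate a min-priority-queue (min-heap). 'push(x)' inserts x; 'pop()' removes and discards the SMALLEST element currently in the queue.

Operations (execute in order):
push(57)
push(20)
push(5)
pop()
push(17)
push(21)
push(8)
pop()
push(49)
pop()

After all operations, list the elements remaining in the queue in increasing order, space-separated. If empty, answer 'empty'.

Answer: 20 21 49 57

Derivation:
push(57): heap contents = [57]
push(20): heap contents = [20, 57]
push(5): heap contents = [5, 20, 57]
pop() → 5: heap contents = [20, 57]
push(17): heap contents = [17, 20, 57]
push(21): heap contents = [17, 20, 21, 57]
push(8): heap contents = [8, 17, 20, 21, 57]
pop() → 8: heap contents = [17, 20, 21, 57]
push(49): heap contents = [17, 20, 21, 49, 57]
pop() → 17: heap contents = [20, 21, 49, 57]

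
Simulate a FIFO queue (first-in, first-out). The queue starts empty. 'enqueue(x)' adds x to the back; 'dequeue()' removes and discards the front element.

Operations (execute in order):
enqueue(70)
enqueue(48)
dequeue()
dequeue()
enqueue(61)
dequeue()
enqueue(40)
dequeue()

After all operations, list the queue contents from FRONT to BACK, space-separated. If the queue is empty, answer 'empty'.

enqueue(70): [70]
enqueue(48): [70, 48]
dequeue(): [48]
dequeue(): []
enqueue(61): [61]
dequeue(): []
enqueue(40): [40]
dequeue(): []

Answer: empty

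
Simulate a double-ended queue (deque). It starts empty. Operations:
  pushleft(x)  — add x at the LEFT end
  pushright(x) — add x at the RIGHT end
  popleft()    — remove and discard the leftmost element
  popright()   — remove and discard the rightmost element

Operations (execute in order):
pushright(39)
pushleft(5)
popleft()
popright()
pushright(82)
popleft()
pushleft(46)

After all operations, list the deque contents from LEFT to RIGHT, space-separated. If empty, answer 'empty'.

pushright(39): [39]
pushleft(5): [5, 39]
popleft(): [39]
popright(): []
pushright(82): [82]
popleft(): []
pushleft(46): [46]

Answer: 46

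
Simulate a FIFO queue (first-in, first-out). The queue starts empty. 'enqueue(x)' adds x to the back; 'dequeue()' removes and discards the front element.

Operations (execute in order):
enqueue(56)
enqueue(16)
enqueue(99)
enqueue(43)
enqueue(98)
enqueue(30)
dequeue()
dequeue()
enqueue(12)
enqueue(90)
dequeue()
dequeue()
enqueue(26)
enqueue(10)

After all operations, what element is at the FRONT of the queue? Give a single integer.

Answer: 98

Derivation:
enqueue(56): queue = [56]
enqueue(16): queue = [56, 16]
enqueue(99): queue = [56, 16, 99]
enqueue(43): queue = [56, 16, 99, 43]
enqueue(98): queue = [56, 16, 99, 43, 98]
enqueue(30): queue = [56, 16, 99, 43, 98, 30]
dequeue(): queue = [16, 99, 43, 98, 30]
dequeue(): queue = [99, 43, 98, 30]
enqueue(12): queue = [99, 43, 98, 30, 12]
enqueue(90): queue = [99, 43, 98, 30, 12, 90]
dequeue(): queue = [43, 98, 30, 12, 90]
dequeue(): queue = [98, 30, 12, 90]
enqueue(26): queue = [98, 30, 12, 90, 26]
enqueue(10): queue = [98, 30, 12, 90, 26, 10]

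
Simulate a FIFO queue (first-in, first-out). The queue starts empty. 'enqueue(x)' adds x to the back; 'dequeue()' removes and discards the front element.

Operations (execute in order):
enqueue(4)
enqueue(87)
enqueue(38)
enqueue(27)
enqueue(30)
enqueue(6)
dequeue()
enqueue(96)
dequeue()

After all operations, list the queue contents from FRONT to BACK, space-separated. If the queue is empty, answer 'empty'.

Answer: 38 27 30 6 96

Derivation:
enqueue(4): [4]
enqueue(87): [4, 87]
enqueue(38): [4, 87, 38]
enqueue(27): [4, 87, 38, 27]
enqueue(30): [4, 87, 38, 27, 30]
enqueue(6): [4, 87, 38, 27, 30, 6]
dequeue(): [87, 38, 27, 30, 6]
enqueue(96): [87, 38, 27, 30, 6, 96]
dequeue(): [38, 27, 30, 6, 96]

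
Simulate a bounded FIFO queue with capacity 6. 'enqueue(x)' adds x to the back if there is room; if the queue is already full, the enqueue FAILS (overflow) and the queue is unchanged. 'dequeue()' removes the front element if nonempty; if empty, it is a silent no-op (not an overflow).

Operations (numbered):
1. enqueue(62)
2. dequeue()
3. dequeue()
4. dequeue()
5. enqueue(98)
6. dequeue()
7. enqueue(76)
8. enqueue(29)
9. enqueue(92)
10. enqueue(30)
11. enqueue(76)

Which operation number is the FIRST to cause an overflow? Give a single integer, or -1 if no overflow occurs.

Answer: -1

Derivation:
1. enqueue(62): size=1
2. dequeue(): size=0
3. dequeue(): empty, no-op, size=0
4. dequeue(): empty, no-op, size=0
5. enqueue(98): size=1
6. dequeue(): size=0
7. enqueue(76): size=1
8. enqueue(29): size=2
9. enqueue(92): size=3
10. enqueue(30): size=4
11. enqueue(76): size=5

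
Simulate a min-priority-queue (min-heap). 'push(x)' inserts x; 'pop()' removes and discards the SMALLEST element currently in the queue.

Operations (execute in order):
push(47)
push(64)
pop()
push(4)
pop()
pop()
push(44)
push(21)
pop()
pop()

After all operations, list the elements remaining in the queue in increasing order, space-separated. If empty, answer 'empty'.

Answer: empty

Derivation:
push(47): heap contents = [47]
push(64): heap contents = [47, 64]
pop() → 47: heap contents = [64]
push(4): heap contents = [4, 64]
pop() → 4: heap contents = [64]
pop() → 64: heap contents = []
push(44): heap contents = [44]
push(21): heap contents = [21, 44]
pop() → 21: heap contents = [44]
pop() → 44: heap contents = []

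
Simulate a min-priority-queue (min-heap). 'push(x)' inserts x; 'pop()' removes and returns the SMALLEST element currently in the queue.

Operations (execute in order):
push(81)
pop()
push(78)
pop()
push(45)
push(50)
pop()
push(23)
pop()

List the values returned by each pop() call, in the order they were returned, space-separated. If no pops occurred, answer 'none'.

push(81): heap contents = [81]
pop() → 81: heap contents = []
push(78): heap contents = [78]
pop() → 78: heap contents = []
push(45): heap contents = [45]
push(50): heap contents = [45, 50]
pop() → 45: heap contents = [50]
push(23): heap contents = [23, 50]
pop() → 23: heap contents = [50]

Answer: 81 78 45 23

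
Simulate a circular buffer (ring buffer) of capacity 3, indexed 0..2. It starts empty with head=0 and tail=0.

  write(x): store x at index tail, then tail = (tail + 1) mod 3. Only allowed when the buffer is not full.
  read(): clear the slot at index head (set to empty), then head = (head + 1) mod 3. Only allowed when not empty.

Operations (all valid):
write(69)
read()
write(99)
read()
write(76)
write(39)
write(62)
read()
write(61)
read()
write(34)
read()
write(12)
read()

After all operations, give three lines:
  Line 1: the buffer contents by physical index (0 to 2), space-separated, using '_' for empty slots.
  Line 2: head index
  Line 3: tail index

Answer: 34 12 _
0
2

Derivation:
write(69): buf=[69 _ _], head=0, tail=1, size=1
read(): buf=[_ _ _], head=1, tail=1, size=0
write(99): buf=[_ 99 _], head=1, tail=2, size=1
read(): buf=[_ _ _], head=2, tail=2, size=0
write(76): buf=[_ _ 76], head=2, tail=0, size=1
write(39): buf=[39 _ 76], head=2, tail=1, size=2
write(62): buf=[39 62 76], head=2, tail=2, size=3
read(): buf=[39 62 _], head=0, tail=2, size=2
write(61): buf=[39 62 61], head=0, tail=0, size=3
read(): buf=[_ 62 61], head=1, tail=0, size=2
write(34): buf=[34 62 61], head=1, tail=1, size=3
read(): buf=[34 _ 61], head=2, tail=1, size=2
write(12): buf=[34 12 61], head=2, tail=2, size=3
read(): buf=[34 12 _], head=0, tail=2, size=2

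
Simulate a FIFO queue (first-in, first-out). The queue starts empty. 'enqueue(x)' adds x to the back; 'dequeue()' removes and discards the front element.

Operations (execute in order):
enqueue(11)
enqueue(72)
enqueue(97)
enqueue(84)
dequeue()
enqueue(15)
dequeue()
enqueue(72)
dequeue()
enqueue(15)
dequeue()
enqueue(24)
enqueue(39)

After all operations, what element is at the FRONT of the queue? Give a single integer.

Answer: 15

Derivation:
enqueue(11): queue = [11]
enqueue(72): queue = [11, 72]
enqueue(97): queue = [11, 72, 97]
enqueue(84): queue = [11, 72, 97, 84]
dequeue(): queue = [72, 97, 84]
enqueue(15): queue = [72, 97, 84, 15]
dequeue(): queue = [97, 84, 15]
enqueue(72): queue = [97, 84, 15, 72]
dequeue(): queue = [84, 15, 72]
enqueue(15): queue = [84, 15, 72, 15]
dequeue(): queue = [15, 72, 15]
enqueue(24): queue = [15, 72, 15, 24]
enqueue(39): queue = [15, 72, 15, 24, 39]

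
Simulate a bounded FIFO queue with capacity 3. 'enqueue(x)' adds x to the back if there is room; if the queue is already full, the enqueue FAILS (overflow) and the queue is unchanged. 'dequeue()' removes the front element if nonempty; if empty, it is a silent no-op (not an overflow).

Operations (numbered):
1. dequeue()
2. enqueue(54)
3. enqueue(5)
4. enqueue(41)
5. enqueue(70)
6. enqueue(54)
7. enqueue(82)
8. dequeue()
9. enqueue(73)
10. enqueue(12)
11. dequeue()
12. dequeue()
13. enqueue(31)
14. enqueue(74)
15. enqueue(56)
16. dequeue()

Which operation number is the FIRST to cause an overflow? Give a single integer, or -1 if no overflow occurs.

1. dequeue(): empty, no-op, size=0
2. enqueue(54): size=1
3. enqueue(5): size=2
4. enqueue(41): size=3
5. enqueue(70): size=3=cap → OVERFLOW (fail)
6. enqueue(54): size=3=cap → OVERFLOW (fail)
7. enqueue(82): size=3=cap → OVERFLOW (fail)
8. dequeue(): size=2
9. enqueue(73): size=3
10. enqueue(12): size=3=cap → OVERFLOW (fail)
11. dequeue(): size=2
12. dequeue(): size=1
13. enqueue(31): size=2
14. enqueue(74): size=3
15. enqueue(56): size=3=cap → OVERFLOW (fail)
16. dequeue(): size=2

Answer: 5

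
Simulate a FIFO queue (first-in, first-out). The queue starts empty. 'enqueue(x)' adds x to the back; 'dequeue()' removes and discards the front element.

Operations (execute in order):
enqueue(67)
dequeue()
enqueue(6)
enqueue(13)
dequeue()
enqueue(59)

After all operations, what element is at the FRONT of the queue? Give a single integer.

Answer: 13

Derivation:
enqueue(67): queue = [67]
dequeue(): queue = []
enqueue(6): queue = [6]
enqueue(13): queue = [6, 13]
dequeue(): queue = [13]
enqueue(59): queue = [13, 59]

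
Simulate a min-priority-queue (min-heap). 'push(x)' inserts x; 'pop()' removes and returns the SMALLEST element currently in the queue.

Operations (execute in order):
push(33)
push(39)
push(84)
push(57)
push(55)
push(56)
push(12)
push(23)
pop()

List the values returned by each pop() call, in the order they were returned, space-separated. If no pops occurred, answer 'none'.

push(33): heap contents = [33]
push(39): heap contents = [33, 39]
push(84): heap contents = [33, 39, 84]
push(57): heap contents = [33, 39, 57, 84]
push(55): heap contents = [33, 39, 55, 57, 84]
push(56): heap contents = [33, 39, 55, 56, 57, 84]
push(12): heap contents = [12, 33, 39, 55, 56, 57, 84]
push(23): heap contents = [12, 23, 33, 39, 55, 56, 57, 84]
pop() → 12: heap contents = [23, 33, 39, 55, 56, 57, 84]

Answer: 12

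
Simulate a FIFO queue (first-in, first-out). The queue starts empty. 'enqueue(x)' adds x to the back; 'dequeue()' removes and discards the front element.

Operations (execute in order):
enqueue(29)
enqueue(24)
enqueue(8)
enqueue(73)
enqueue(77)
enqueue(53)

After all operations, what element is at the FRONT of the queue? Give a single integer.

Answer: 29

Derivation:
enqueue(29): queue = [29]
enqueue(24): queue = [29, 24]
enqueue(8): queue = [29, 24, 8]
enqueue(73): queue = [29, 24, 8, 73]
enqueue(77): queue = [29, 24, 8, 73, 77]
enqueue(53): queue = [29, 24, 8, 73, 77, 53]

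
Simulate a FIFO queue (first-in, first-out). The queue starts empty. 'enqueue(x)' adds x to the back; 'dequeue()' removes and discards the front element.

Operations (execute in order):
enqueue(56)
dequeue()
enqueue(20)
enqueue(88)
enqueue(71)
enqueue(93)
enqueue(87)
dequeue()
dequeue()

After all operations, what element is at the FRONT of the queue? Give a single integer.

Answer: 71

Derivation:
enqueue(56): queue = [56]
dequeue(): queue = []
enqueue(20): queue = [20]
enqueue(88): queue = [20, 88]
enqueue(71): queue = [20, 88, 71]
enqueue(93): queue = [20, 88, 71, 93]
enqueue(87): queue = [20, 88, 71, 93, 87]
dequeue(): queue = [88, 71, 93, 87]
dequeue(): queue = [71, 93, 87]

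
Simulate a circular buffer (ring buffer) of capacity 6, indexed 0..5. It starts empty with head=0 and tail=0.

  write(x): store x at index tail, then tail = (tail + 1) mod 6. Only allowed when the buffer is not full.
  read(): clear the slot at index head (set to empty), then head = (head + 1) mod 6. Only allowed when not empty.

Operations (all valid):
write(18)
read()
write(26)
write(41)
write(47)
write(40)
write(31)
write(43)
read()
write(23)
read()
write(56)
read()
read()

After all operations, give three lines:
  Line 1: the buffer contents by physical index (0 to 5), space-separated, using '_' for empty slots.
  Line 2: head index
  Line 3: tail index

Answer: 43 23 56 _ _ 31
5
3

Derivation:
write(18): buf=[18 _ _ _ _ _], head=0, tail=1, size=1
read(): buf=[_ _ _ _ _ _], head=1, tail=1, size=0
write(26): buf=[_ 26 _ _ _ _], head=1, tail=2, size=1
write(41): buf=[_ 26 41 _ _ _], head=1, tail=3, size=2
write(47): buf=[_ 26 41 47 _ _], head=1, tail=4, size=3
write(40): buf=[_ 26 41 47 40 _], head=1, tail=5, size=4
write(31): buf=[_ 26 41 47 40 31], head=1, tail=0, size=5
write(43): buf=[43 26 41 47 40 31], head=1, tail=1, size=6
read(): buf=[43 _ 41 47 40 31], head=2, tail=1, size=5
write(23): buf=[43 23 41 47 40 31], head=2, tail=2, size=6
read(): buf=[43 23 _ 47 40 31], head=3, tail=2, size=5
write(56): buf=[43 23 56 47 40 31], head=3, tail=3, size=6
read(): buf=[43 23 56 _ 40 31], head=4, tail=3, size=5
read(): buf=[43 23 56 _ _ 31], head=5, tail=3, size=4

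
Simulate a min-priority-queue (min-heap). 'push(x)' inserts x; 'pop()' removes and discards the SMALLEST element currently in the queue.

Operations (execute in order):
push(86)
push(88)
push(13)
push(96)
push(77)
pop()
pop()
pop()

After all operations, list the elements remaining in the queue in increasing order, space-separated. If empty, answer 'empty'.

push(86): heap contents = [86]
push(88): heap contents = [86, 88]
push(13): heap contents = [13, 86, 88]
push(96): heap contents = [13, 86, 88, 96]
push(77): heap contents = [13, 77, 86, 88, 96]
pop() → 13: heap contents = [77, 86, 88, 96]
pop() → 77: heap contents = [86, 88, 96]
pop() → 86: heap contents = [88, 96]

Answer: 88 96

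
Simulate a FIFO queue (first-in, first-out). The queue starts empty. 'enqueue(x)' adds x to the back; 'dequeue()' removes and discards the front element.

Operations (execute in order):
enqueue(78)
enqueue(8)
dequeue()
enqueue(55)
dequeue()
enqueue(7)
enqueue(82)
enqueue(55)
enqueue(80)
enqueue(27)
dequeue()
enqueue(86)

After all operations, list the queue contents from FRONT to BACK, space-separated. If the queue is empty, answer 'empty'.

enqueue(78): [78]
enqueue(8): [78, 8]
dequeue(): [8]
enqueue(55): [8, 55]
dequeue(): [55]
enqueue(7): [55, 7]
enqueue(82): [55, 7, 82]
enqueue(55): [55, 7, 82, 55]
enqueue(80): [55, 7, 82, 55, 80]
enqueue(27): [55, 7, 82, 55, 80, 27]
dequeue(): [7, 82, 55, 80, 27]
enqueue(86): [7, 82, 55, 80, 27, 86]

Answer: 7 82 55 80 27 86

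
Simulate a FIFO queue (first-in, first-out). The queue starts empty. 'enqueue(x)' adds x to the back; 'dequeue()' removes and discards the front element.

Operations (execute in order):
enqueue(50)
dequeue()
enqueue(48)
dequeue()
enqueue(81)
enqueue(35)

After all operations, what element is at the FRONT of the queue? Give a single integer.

enqueue(50): queue = [50]
dequeue(): queue = []
enqueue(48): queue = [48]
dequeue(): queue = []
enqueue(81): queue = [81]
enqueue(35): queue = [81, 35]

Answer: 81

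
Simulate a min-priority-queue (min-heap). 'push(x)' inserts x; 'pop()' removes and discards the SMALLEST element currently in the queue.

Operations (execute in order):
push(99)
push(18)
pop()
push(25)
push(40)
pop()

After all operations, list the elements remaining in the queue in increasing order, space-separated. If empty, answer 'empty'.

push(99): heap contents = [99]
push(18): heap contents = [18, 99]
pop() → 18: heap contents = [99]
push(25): heap contents = [25, 99]
push(40): heap contents = [25, 40, 99]
pop() → 25: heap contents = [40, 99]

Answer: 40 99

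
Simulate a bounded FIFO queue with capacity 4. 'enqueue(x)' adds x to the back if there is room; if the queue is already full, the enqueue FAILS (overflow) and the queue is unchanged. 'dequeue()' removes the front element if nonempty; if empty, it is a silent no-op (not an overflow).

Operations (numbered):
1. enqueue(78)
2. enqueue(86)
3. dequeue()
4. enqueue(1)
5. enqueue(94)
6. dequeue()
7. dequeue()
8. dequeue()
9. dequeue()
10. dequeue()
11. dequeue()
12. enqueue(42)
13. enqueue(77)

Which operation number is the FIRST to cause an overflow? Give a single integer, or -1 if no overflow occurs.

Answer: -1

Derivation:
1. enqueue(78): size=1
2. enqueue(86): size=2
3. dequeue(): size=1
4. enqueue(1): size=2
5. enqueue(94): size=3
6. dequeue(): size=2
7. dequeue(): size=1
8. dequeue(): size=0
9. dequeue(): empty, no-op, size=0
10. dequeue(): empty, no-op, size=0
11. dequeue(): empty, no-op, size=0
12. enqueue(42): size=1
13. enqueue(77): size=2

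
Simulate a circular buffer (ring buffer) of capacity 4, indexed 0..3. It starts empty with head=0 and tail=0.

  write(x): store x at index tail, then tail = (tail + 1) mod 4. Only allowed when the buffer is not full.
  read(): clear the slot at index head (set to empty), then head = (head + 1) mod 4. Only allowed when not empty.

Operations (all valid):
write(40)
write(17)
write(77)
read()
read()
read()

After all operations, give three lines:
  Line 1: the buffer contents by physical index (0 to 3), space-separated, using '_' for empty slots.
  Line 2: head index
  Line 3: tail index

write(40): buf=[40 _ _ _], head=0, tail=1, size=1
write(17): buf=[40 17 _ _], head=0, tail=2, size=2
write(77): buf=[40 17 77 _], head=0, tail=3, size=3
read(): buf=[_ 17 77 _], head=1, tail=3, size=2
read(): buf=[_ _ 77 _], head=2, tail=3, size=1
read(): buf=[_ _ _ _], head=3, tail=3, size=0

Answer: _ _ _ _
3
3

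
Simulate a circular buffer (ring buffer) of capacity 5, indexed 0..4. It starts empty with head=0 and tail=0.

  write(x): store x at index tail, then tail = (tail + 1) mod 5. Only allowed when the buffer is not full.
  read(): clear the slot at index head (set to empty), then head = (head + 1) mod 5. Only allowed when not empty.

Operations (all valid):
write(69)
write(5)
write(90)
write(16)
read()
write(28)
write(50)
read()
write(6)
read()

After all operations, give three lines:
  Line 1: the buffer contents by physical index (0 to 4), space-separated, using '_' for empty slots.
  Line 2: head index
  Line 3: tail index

Answer: 50 6 _ 16 28
3
2

Derivation:
write(69): buf=[69 _ _ _ _], head=0, tail=1, size=1
write(5): buf=[69 5 _ _ _], head=0, tail=2, size=2
write(90): buf=[69 5 90 _ _], head=0, tail=3, size=3
write(16): buf=[69 5 90 16 _], head=0, tail=4, size=4
read(): buf=[_ 5 90 16 _], head=1, tail=4, size=3
write(28): buf=[_ 5 90 16 28], head=1, tail=0, size=4
write(50): buf=[50 5 90 16 28], head=1, tail=1, size=5
read(): buf=[50 _ 90 16 28], head=2, tail=1, size=4
write(6): buf=[50 6 90 16 28], head=2, tail=2, size=5
read(): buf=[50 6 _ 16 28], head=3, tail=2, size=4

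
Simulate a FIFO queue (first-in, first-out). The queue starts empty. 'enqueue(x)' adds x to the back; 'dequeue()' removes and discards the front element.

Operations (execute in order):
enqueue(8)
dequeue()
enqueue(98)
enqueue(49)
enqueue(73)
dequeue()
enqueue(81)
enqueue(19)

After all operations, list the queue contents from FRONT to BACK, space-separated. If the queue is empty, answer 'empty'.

Answer: 49 73 81 19

Derivation:
enqueue(8): [8]
dequeue(): []
enqueue(98): [98]
enqueue(49): [98, 49]
enqueue(73): [98, 49, 73]
dequeue(): [49, 73]
enqueue(81): [49, 73, 81]
enqueue(19): [49, 73, 81, 19]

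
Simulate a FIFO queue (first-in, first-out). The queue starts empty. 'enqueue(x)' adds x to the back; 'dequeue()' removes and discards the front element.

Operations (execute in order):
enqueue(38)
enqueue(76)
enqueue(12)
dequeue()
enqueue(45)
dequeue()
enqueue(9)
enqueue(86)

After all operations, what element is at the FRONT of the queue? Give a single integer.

enqueue(38): queue = [38]
enqueue(76): queue = [38, 76]
enqueue(12): queue = [38, 76, 12]
dequeue(): queue = [76, 12]
enqueue(45): queue = [76, 12, 45]
dequeue(): queue = [12, 45]
enqueue(9): queue = [12, 45, 9]
enqueue(86): queue = [12, 45, 9, 86]

Answer: 12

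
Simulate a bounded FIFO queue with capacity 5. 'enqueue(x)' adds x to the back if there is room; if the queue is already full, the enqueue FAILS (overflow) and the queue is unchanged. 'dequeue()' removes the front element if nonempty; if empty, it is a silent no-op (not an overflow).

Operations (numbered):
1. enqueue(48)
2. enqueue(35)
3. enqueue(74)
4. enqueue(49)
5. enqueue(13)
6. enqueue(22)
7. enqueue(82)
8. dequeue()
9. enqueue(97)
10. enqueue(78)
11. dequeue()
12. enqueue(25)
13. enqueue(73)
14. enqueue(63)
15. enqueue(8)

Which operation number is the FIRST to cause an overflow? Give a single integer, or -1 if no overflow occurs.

1. enqueue(48): size=1
2. enqueue(35): size=2
3. enqueue(74): size=3
4. enqueue(49): size=4
5. enqueue(13): size=5
6. enqueue(22): size=5=cap → OVERFLOW (fail)
7. enqueue(82): size=5=cap → OVERFLOW (fail)
8. dequeue(): size=4
9. enqueue(97): size=5
10. enqueue(78): size=5=cap → OVERFLOW (fail)
11. dequeue(): size=4
12. enqueue(25): size=5
13. enqueue(73): size=5=cap → OVERFLOW (fail)
14. enqueue(63): size=5=cap → OVERFLOW (fail)
15. enqueue(8): size=5=cap → OVERFLOW (fail)

Answer: 6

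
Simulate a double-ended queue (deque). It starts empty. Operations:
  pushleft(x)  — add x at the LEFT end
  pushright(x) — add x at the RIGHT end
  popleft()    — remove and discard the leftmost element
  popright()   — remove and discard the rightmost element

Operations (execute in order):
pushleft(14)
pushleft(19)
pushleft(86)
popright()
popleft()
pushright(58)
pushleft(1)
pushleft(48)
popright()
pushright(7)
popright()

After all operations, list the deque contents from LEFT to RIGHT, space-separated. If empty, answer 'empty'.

Answer: 48 1 19

Derivation:
pushleft(14): [14]
pushleft(19): [19, 14]
pushleft(86): [86, 19, 14]
popright(): [86, 19]
popleft(): [19]
pushright(58): [19, 58]
pushleft(1): [1, 19, 58]
pushleft(48): [48, 1, 19, 58]
popright(): [48, 1, 19]
pushright(7): [48, 1, 19, 7]
popright(): [48, 1, 19]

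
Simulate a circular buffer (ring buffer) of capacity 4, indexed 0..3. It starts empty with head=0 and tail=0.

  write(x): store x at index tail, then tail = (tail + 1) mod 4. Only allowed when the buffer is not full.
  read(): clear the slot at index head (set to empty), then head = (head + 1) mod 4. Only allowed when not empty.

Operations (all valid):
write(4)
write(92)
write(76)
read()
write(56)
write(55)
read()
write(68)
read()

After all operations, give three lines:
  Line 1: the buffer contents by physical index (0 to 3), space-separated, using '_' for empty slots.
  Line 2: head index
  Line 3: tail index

Answer: 55 68 _ 56
3
2

Derivation:
write(4): buf=[4 _ _ _], head=0, tail=1, size=1
write(92): buf=[4 92 _ _], head=0, tail=2, size=2
write(76): buf=[4 92 76 _], head=0, tail=3, size=3
read(): buf=[_ 92 76 _], head=1, tail=3, size=2
write(56): buf=[_ 92 76 56], head=1, tail=0, size=3
write(55): buf=[55 92 76 56], head=1, tail=1, size=4
read(): buf=[55 _ 76 56], head=2, tail=1, size=3
write(68): buf=[55 68 76 56], head=2, tail=2, size=4
read(): buf=[55 68 _ 56], head=3, tail=2, size=3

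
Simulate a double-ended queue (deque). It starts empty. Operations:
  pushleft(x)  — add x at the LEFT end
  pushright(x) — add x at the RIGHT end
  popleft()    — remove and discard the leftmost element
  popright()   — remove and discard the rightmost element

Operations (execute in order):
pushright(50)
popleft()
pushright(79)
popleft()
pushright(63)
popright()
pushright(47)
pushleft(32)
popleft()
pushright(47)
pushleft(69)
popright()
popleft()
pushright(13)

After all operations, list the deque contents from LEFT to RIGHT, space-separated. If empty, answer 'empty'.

Answer: 47 13

Derivation:
pushright(50): [50]
popleft(): []
pushright(79): [79]
popleft(): []
pushright(63): [63]
popright(): []
pushright(47): [47]
pushleft(32): [32, 47]
popleft(): [47]
pushright(47): [47, 47]
pushleft(69): [69, 47, 47]
popright(): [69, 47]
popleft(): [47]
pushright(13): [47, 13]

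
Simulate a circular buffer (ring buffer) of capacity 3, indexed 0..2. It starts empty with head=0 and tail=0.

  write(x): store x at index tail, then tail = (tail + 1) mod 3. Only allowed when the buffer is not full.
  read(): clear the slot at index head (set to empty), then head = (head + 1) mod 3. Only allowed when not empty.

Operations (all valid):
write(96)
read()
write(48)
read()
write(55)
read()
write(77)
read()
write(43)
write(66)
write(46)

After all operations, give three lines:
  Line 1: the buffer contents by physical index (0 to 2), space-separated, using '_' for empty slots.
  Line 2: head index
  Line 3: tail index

Answer: 46 43 66
1
1

Derivation:
write(96): buf=[96 _ _], head=0, tail=1, size=1
read(): buf=[_ _ _], head=1, tail=1, size=0
write(48): buf=[_ 48 _], head=1, tail=2, size=1
read(): buf=[_ _ _], head=2, tail=2, size=0
write(55): buf=[_ _ 55], head=2, tail=0, size=1
read(): buf=[_ _ _], head=0, tail=0, size=0
write(77): buf=[77 _ _], head=0, tail=1, size=1
read(): buf=[_ _ _], head=1, tail=1, size=0
write(43): buf=[_ 43 _], head=1, tail=2, size=1
write(66): buf=[_ 43 66], head=1, tail=0, size=2
write(46): buf=[46 43 66], head=1, tail=1, size=3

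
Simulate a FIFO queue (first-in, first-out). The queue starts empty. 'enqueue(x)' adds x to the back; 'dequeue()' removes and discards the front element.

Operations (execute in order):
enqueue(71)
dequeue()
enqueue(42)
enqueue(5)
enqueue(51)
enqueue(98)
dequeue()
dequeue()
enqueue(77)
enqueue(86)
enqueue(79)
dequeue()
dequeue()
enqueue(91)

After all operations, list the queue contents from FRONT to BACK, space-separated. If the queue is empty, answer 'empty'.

enqueue(71): [71]
dequeue(): []
enqueue(42): [42]
enqueue(5): [42, 5]
enqueue(51): [42, 5, 51]
enqueue(98): [42, 5, 51, 98]
dequeue(): [5, 51, 98]
dequeue(): [51, 98]
enqueue(77): [51, 98, 77]
enqueue(86): [51, 98, 77, 86]
enqueue(79): [51, 98, 77, 86, 79]
dequeue(): [98, 77, 86, 79]
dequeue(): [77, 86, 79]
enqueue(91): [77, 86, 79, 91]

Answer: 77 86 79 91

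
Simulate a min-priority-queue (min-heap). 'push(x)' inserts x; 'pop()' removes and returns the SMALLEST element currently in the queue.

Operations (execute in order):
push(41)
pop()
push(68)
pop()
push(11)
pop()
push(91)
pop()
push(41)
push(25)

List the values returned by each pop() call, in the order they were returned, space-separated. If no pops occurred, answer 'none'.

Answer: 41 68 11 91

Derivation:
push(41): heap contents = [41]
pop() → 41: heap contents = []
push(68): heap contents = [68]
pop() → 68: heap contents = []
push(11): heap contents = [11]
pop() → 11: heap contents = []
push(91): heap contents = [91]
pop() → 91: heap contents = []
push(41): heap contents = [41]
push(25): heap contents = [25, 41]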